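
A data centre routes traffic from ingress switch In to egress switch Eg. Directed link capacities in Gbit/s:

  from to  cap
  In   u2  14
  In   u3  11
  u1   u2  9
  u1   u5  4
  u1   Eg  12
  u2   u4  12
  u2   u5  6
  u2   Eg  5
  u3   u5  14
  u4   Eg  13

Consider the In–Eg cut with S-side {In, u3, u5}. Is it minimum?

Given cut capacity: 14 = 14.
Augment In→u2→Eg: bottleneck 5, flow now 5.
Augment In→u2→u4→Eg: bottleneck 9, flow now 14.
No augmenting path remains; maximum flow = 14.
Cut capacity 14 equals the max flow, so it is a minimum cut.

Yes — it is a minimum cut (capacity 14).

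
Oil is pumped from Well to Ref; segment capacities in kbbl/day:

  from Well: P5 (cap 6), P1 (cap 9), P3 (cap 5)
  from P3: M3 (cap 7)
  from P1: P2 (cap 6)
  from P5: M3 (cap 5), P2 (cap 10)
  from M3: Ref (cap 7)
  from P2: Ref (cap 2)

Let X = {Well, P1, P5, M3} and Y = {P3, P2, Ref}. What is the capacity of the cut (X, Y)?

28

Edges leaving {Well, P1, P5, M3}: Well→P3 (5), P1→P2 (6), P5→P2 (10), M3→Ref (7).
Cut capacity = 5 + 6 + 10 + 7 = 28.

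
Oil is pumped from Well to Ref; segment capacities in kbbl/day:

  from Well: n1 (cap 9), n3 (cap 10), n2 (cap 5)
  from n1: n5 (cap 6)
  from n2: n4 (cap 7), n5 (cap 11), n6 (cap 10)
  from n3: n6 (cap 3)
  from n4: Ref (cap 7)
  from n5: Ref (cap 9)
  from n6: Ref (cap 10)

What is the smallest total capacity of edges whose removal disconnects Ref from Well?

14

Augment Well→n1→n5→Ref: bottleneck 6, flow now 6.
Augment Well→n2→n4→Ref: bottleneck 5, flow now 11.
Augment Well→n3→n6→Ref: bottleneck 3, flow now 14.
No augmenting path remains; maximum flow = 14.
By max-flow min-cut, the minimum cut capacity equals the max flow.
In the residual graph, reachable from Well: {Well, n1, n3}.
Min-cut edges: Well→n2 (5), n1→n5 (6), n3→n6 (3); capacity 5 + 6 + 3 = 14.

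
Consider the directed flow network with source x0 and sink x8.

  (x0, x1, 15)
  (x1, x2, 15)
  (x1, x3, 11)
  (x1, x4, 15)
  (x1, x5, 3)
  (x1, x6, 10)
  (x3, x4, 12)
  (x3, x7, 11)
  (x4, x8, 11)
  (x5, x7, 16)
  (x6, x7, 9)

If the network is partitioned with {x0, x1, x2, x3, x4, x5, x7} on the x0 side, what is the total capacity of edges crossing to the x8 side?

21

Edges leaving {x0, x1, x2, x3, x4, x5, x7}: x1→x6 (10), x4→x8 (11).
Cut capacity = 10 + 11 = 21.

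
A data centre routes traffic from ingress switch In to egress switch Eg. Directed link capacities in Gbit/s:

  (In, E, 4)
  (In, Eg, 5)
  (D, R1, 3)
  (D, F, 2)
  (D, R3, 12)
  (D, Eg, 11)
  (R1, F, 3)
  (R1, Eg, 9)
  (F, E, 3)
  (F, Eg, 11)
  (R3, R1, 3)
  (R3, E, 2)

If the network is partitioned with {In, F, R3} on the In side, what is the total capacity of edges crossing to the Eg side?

28

Edges leaving {In, F, R3}: In→E (4), In→Eg (5), F→E (3), F→Eg (11), R3→R1 (3), R3→E (2).
Cut capacity = 4 + 5 + 3 + 11 + 3 + 2 = 28.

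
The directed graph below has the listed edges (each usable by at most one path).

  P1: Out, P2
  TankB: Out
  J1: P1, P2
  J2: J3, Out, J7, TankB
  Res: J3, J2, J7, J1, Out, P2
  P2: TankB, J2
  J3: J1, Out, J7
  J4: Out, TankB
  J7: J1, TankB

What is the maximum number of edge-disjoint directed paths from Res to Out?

Assign every edge capacity 1; by Menger, the answer equals the max flow.
Path Res→Out (+1); total 1.
Path Res→J2→Out (+1); total 2.
Path Res→J3→Out (+1); total 3.
Path Res→J1→P1→Out (+1); total 4.
Path Res→J7→TankB→Out (+1); total 5.
No residual Res→Out path; max flow = 5.
Certifying cut of size 5: {J1→P1, J2→Out, J3→Out, Res→Out, TankB→Out}.

5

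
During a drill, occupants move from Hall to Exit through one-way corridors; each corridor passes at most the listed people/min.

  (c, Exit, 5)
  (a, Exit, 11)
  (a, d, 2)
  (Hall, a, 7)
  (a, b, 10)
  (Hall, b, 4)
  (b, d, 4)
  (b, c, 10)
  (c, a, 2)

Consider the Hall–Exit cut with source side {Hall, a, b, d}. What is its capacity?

21

Edges leaving {Hall, a, b, d}: a→Exit (11), b→c (10).
Cut capacity = 11 + 10 = 21.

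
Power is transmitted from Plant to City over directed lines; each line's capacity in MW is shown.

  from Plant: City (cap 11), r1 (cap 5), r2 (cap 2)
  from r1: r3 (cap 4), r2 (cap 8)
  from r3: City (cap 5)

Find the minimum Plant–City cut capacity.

Augment Plant→City: bottleneck 11, flow now 11.
Augment Plant→r1→r3→City: bottleneck 4, flow now 15.
No augmenting path remains; maximum flow = 15.
By max-flow min-cut, the minimum cut capacity equals the max flow.
In the residual graph, reachable from Plant: {Plant, r1, r2}.
Min-cut edges: Plant→City (11), r1→r3 (4); capacity 11 + 4 = 15.

15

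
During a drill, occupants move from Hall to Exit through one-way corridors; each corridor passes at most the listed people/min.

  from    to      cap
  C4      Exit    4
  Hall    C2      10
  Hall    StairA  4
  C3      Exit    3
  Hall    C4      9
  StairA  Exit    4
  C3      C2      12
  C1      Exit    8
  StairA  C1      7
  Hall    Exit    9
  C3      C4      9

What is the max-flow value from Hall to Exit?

Augment Hall→Exit: bottleneck 9, flow now 9.
Augment Hall→StairA→Exit: bottleneck 4, flow now 13.
Augment Hall→C4→Exit: bottleneck 4, flow now 17.
No augmenting path remains; maximum flow = 17.
In the residual graph, reachable from Hall: {Hall, C4, C2}.
Min-cut edges: Hall→StairA (4), Hall→Exit (9), C4→Exit (4); capacity 4 + 9 + 4 = 17.
This cut is saturated, so no flow can exceed 17.

17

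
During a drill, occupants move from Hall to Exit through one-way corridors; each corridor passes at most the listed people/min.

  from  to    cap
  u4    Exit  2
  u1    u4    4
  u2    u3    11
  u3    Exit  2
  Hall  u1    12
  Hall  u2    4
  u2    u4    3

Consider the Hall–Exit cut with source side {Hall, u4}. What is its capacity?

18

Edges leaving {Hall, u4}: Hall→u1 (12), Hall→u2 (4), u4→Exit (2).
Cut capacity = 12 + 4 + 2 = 18.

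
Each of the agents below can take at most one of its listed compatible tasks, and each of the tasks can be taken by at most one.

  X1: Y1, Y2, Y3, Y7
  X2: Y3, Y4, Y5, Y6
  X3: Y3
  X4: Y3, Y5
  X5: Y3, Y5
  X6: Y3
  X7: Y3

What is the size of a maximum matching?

4

Unit-capacity flow: source→left, listed edges, right→sink; max matching = max flow.
Augmenting path X1→Y1 (+1); matched 1.
Augmenting path X2→Y3 (+1); matched 2.
Augmenting path X4→Y5 (+1); matched 3.
Augmenting path X3→Y3→X2→Y4 (+1); matched 4.
No augmenting path remains; maximum matching = 4.
König certificate: {X1, X2, Y3, Y5} is a vertex cover of size 4 (every listed pair touches it), so no matching can be larger.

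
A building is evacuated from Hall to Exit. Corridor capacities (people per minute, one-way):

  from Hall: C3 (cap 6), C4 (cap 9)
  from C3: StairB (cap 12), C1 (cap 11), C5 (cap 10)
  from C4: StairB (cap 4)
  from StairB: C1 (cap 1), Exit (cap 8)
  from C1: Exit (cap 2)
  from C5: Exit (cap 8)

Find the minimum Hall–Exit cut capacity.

10

Augment Hall→C3→StairB→Exit: bottleneck 6, flow now 6.
Augment Hall→C4→StairB→Exit: bottleneck 2, flow now 8.
Augment Hall→C4→StairB→C1→Exit: bottleneck 1, flow now 9.
Augment Hall→C4→StairB→C3→C1→Exit: bottleneck 1, flow now 10. (uses reverse residual edge)
No augmenting path remains; maximum flow = 10.
By max-flow min-cut, the minimum cut capacity equals the max flow.
In the residual graph, reachable from Hall: {Hall, C4}.
Min-cut edges: Hall→C3 (6), C4→StairB (4); capacity 6 + 4 = 10.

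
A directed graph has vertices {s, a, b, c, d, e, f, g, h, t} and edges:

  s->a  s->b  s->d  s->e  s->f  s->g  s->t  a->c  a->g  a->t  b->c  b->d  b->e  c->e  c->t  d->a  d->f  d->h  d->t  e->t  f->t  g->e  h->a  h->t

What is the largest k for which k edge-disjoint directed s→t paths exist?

6

Assign every edge capacity 1; by Menger, the answer equals the max flow.
Path s→t (+1); total 1.
Path s→a→t (+1); total 2.
Path s→d→t (+1); total 3.
Path s→e→t (+1); total 4.
Path s→f→t (+1); total 5.
Path s→b→c→t (+1); total 6.
No residual s→t path; max flow = 6.
Certifying cut of size 6: {e→t, s→a, s→b, s→d, s→f, s→t}.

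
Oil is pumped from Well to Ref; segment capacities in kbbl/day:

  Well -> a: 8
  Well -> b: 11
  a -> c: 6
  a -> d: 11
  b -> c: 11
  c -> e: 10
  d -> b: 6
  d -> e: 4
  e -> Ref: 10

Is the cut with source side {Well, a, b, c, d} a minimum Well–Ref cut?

No — its capacity is 14, but the minimum cut has capacity 10.

Given cut capacity: 10 + 4 = 14.
Augment Well→a→c→e→Ref: bottleneck 6, flow now 6.
Augment Well→a→d→e→Ref: bottleneck 2, flow now 8.
Augment Well→b→c→e→Ref: bottleneck 2, flow now 10.
No augmenting path remains; maximum flow = 10.
In the residual graph, reachable from Well: {Well, a, b, c, d, e}.
Min-cut edges: e→Ref (10); capacity 10 = 10.
Cut capacity 14 exceeds the max flow 10, so it is not minimum.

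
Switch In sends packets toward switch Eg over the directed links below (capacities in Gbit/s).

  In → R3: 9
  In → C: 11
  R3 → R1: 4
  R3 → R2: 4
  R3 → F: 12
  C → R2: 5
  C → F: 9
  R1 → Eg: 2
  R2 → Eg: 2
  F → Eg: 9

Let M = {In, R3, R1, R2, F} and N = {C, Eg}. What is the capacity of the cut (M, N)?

24

Edges leaving {In, R3, R1, R2, F}: In→C (11), R1→Eg (2), R2→Eg (2), F→Eg (9).
Cut capacity = 11 + 2 + 2 + 9 = 24.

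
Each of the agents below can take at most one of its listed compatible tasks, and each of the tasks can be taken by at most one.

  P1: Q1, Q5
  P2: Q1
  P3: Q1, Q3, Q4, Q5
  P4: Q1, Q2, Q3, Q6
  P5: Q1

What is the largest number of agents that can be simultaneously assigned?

Unit-capacity flow: source→left, listed edges, right→sink; max matching = max flow.
Augmenting path P1→Q1 (+1); matched 1.
Augmenting path P3→Q3 (+1); matched 2.
Augmenting path P4→Q2 (+1); matched 3.
Augmenting path P2→Q1→P1→Q5 (+1); matched 4.
No augmenting path remains; maximum matching = 4.
König certificate: {P1, P3, P4, Q1} is a vertex cover of size 4 (every listed pair touches it), so no matching can be larger.

4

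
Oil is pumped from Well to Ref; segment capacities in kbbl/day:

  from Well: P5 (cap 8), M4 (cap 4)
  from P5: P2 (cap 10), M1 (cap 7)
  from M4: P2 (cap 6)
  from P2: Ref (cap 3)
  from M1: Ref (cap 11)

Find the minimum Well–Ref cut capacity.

10

Augment Well→P5→P2→Ref: bottleneck 3, flow now 3.
Augment Well→P5→M1→Ref: bottleneck 5, flow now 8.
Augment Well→M4→P2→P5→M1→Ref: bottleneck 2, flow now 10. (uses reverse residual edge)
No augmenting path remains; maximum flow = 10.
By max-flow min-cut, the minimum cut capacity equals the max flow.
In the residual graph, reachable from Well: {Well, P5, M4, P2}.
Min-cut edges: P5→M1 (7), P2→Ref (3); capacity 7 + 3 = 10.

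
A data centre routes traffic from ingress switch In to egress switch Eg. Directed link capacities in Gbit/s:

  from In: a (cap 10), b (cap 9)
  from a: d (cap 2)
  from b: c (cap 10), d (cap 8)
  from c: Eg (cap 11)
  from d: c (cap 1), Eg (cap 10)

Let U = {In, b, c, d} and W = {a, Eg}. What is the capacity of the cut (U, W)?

31

Edges leaving {In, b, c, d}: In→a (10), c→Eg (11), d→Eg (10).
Cut capacity = 10 + 11 + 10 = 31.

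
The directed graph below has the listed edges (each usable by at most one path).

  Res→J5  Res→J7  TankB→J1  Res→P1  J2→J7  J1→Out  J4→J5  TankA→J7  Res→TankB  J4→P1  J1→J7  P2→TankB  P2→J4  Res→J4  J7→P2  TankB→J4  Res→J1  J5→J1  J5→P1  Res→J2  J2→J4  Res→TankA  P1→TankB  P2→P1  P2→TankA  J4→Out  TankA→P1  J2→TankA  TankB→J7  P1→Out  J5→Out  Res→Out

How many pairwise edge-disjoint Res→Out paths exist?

Assign every edge capacity 1; by Menger, the answer equals the max flow.
Path Res→Out (+1); total 1.
Path Res→J5→Out (+1); total 2.
Path Res→J1→Out (+1); total 3.
Path Res→J4→Out (+1); total 4.
Path Res→P1→Out (+1); total 5.
No residual Res→Out path; max flow = 5.
Certifying cut of size 5: {J1→Out, J4→Out, J5→Out, P1→Out, Res→Out}.

5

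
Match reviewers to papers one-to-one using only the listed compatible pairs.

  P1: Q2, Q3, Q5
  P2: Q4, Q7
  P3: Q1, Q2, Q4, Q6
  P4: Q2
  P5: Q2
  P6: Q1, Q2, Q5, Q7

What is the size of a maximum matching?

Unit-capacity flow: source→left, listed edges, right→sink; max matching = max flow.
Augmenting path P1→Q2 (+1); matched 1.
Augmenting path P2→Q4 (+1); matched 2.
Augmenting path P3→Q1 (+1); matched 3.
Augmenting path P6→Q5 (+1); matched 4.
Augmenting path P4→Q2→P1→Q3 (+1); matched 5.
No augmenting path remains; maximum matching = 5.
König certificate: {P1, P2, P3, P6, Q2} is a vertex cover of size 5 (every listed pair touches it), so no matching can be larger.

5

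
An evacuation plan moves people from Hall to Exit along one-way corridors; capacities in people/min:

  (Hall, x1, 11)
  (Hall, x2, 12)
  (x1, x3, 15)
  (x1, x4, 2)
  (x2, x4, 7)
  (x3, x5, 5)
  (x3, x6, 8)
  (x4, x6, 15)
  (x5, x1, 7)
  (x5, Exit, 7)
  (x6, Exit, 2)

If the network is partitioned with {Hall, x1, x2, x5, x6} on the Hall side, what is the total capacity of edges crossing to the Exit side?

33

Edges leaving {Hall, x1, x2, x5, x6}: x1→x3 (15), x1→x4 (2), x2→x4 (7), x5→Exit (7), x6→Exit (2).
Cut capacity = 15 + 2 + 7 + 7 + 2 = 33.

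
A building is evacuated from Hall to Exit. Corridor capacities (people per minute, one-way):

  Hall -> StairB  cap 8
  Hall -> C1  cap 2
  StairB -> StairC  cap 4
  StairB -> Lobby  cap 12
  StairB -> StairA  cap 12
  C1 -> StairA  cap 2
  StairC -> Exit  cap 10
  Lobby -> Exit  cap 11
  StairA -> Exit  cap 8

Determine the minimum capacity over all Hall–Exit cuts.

Augment Hall→StairB→StairC→Exit: bottleneck 4, flow now 4.
Augment Hall→StairB→Lobby→Exit: bottleneck 4, flow now 8.
Augment Hall→C1→StairA→Exit: bottleneck 2, flow now 10.
No augmenting path remains; maximum flow = 10.
By max-flow min-cut, the minimum cut capacity equals the max flow.
In the residual graph, reachable from Hall: {Hall}.
Min-cut edges: Hall→StairB (8), Hall→C1 (2); capacity 8 + 2 = 10.

10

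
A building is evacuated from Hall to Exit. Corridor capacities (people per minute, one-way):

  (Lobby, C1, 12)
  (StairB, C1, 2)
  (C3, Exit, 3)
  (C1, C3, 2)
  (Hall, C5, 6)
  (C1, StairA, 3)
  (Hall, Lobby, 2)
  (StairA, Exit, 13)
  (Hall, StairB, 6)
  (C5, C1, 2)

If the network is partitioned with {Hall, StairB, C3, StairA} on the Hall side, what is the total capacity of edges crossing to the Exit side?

Edges leaving {Hall, StairB, C3, StairA}: Hall→C5 (6), Hall→Lobby (2), StairB→C1 (2), C3→Exit (3), StairA→Exit (13).
Cut capacity = 6 + 2 + 2 + 3 + 13 = 26.

26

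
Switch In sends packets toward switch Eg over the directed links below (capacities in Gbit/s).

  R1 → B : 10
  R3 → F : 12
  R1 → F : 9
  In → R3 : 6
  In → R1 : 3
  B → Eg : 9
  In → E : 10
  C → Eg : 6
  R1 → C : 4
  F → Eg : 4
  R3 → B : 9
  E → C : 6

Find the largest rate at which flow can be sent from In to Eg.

Augment In→R1→C→Eg: bottleneck 3, flow now 3.
Augment In→R3→F→Eg: bottleneck 4, flow now 7.
Augment In→R3→B→Eg: bottleneck 2, flow now 9.
Augment In→E→C→Eg: bottleneck 3, flow now 12.
Augment In→E→C→R1→B→Eg: bottleneck 3, flow now 15. (uses reverse residual edge)
No augmenting path remains; maximum flow = 15.
In the residual graph, reachable from In: {In, E}.
Min-cut edges: In→R1 (3), In→R3 (6), E→C (6); capacity 3 + 6 + 6 = 15.
This cut is saturated, so no flow can exceed 15.

15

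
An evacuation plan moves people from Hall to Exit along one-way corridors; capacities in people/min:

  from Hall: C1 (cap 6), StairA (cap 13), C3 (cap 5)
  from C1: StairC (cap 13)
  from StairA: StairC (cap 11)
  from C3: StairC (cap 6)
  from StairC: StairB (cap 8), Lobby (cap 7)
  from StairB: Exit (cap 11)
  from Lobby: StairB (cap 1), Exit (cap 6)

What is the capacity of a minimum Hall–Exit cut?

15

Augment Hall→C1→StairC→StairB→Exit: bottleneck 6, flow now 6.
Augment Hall→StairA→StairC→StairB→Exit: bottleneck 2, flow now 8.
Augment Hall→StairA→StairC→Lobby→Exit: bottleneck 6, flow now 14.
Augment Hall→StairA→StairC→Lobby→StairB→Exit: bottleneck 1, flow now 15.
No augmenting path remains; maximum flow = 15.
By max-flow min-cut, the minimum cut capacity equals the max flow.
In the residual graph, reachable from Hall: {Hall, C1, StairA, C3, StairC}.
Min-cut edges: StairC→StairB (8), StairC→Lobby (7); capacity 8 + 7 = 15.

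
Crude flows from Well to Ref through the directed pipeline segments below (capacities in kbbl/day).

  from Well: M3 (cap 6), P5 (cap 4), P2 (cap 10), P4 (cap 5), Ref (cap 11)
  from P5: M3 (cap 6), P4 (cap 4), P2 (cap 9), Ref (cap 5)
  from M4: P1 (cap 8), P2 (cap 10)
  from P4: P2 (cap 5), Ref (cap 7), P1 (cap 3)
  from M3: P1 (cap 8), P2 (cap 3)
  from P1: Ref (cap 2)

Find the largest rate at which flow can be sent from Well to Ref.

Augment Well→Ref: bottleneck 11, flow now 11.
Augment Well→P5→Ref: bottleneck 4, flow now 15.
Augment Well→P4→Ref: bottleneck 5, flow now 20.
Augment Well→M3→P1→Ref: bottleneck 2, flow now 22.
No augmenting path remains; maximum flow = 22.
In the residual graph, reachable from Well: {Well, M3, P2, P1}.
Min-cut edges: Well→P5 (4), Well→P4 (5), Well→Ref (11), P1→Ref (2); capacity 4 + 5 + 11 + 2 = 22.
This cut is saturated, so no flow can exceed 22.

22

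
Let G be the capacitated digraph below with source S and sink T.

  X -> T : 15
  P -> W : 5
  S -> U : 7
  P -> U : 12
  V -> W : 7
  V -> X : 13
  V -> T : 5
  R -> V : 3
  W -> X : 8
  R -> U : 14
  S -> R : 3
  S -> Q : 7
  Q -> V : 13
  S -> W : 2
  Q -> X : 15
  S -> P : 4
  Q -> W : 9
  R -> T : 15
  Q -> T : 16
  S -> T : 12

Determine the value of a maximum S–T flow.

28

Augment S→T: bottleneck 12, flow now 12.
Augment S→Q→T: bottleneck 7, flow now 19.
Augment S→R→T: bottleneck 3, flow now 22.
Augment S→W→X→T: bottleneck 2, flow now 24.
Augment S→P→W→X→T: bottleneck 4, flow now 28.
No augmenting path remains; maximum flow = 28.
In the residual graph, reachable from S: {S, U}.
Min-cut edges: S→P (4), S→Q (7), S→R (3), S→W (2), S→T (12); capacity 4 + 7 + 3 + 2 + 12 = 28.
This cut is saturated, so no flow can exceed 28.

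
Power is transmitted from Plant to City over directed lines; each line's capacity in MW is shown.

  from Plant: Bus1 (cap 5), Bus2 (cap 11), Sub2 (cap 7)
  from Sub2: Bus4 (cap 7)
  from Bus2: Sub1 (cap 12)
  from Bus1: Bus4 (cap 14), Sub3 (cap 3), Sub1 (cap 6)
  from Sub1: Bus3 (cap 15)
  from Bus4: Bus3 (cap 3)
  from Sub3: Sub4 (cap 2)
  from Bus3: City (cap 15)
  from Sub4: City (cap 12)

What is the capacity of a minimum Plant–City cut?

Augment Plant→Sub2→Bus4→Bus3→City: bottleneck 3, flow now 3.
Augment Plant→Bus2→Sub1→Bus3→City: bottleneck 11, flow now 14.
Augment Plant→Bus1→Sub1→Bus3→City: bottleneck 1, flow now 15.
Augment Plant→Bus1→Sub3→Sub4→City: bottleneck 2, flow now 17.
No augmenting path remains; maximum flow = 17.
By max-flow min-cut, the minimum cut capacity equals the max flow.
In the residual graph, reachable from Plant: {Plant, Sub2, Bus2, Bus1, Sub1, Bus4, Sub3, Bus3}.
Min-cut edges: Sub3→Sub4 (2), Bus3→City (15); capacity 2 + 15 = 17.

17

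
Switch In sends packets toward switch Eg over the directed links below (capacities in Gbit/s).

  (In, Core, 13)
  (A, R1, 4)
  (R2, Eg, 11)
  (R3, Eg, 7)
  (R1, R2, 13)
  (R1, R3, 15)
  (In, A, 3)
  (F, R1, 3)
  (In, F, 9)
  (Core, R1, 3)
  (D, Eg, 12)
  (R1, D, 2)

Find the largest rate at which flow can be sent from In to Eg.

9

Augment In→F→R1→D→Eg: bottleneck 2, flow now 2.
Augment In→F→R1→R3→Eg: bottleneck 1, flow now 3.
Augment In→Core→R1→R3→Eg: bottleneck 3, flow now 6.
Augment In→A→R1→R3→Eg: bottleneck 3, flow now 9.
No augmenting path remains; maximum flow = 9.
In the residual graph, reachable from In: {In, F, Core}.
Min-cut edges: In→A (3), F→R1 (3), Core→R1 (3); capacity 3 + 3 + 3 = 9.
This cut is saturated, so no flow can exceed 9.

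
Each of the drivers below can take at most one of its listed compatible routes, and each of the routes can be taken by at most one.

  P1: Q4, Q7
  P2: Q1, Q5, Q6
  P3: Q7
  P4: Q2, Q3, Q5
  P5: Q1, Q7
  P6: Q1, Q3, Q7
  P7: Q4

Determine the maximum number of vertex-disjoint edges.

Unit-capacity flow: source→left, listed edges, right→sink; max matching = max flow.
Augmenting path P1→Q4 (+1); matched 1.
Augmenting path P2→Q1 (+1); matched 2.
Augmenting path P3→Q7 (+1); matched 3.
Augmenting path P4→Q2 (+1); matched 4.
Augmenting path P6→Q3 (+1); matched 5.
Augmenting path P5→Q1→P2→Q5 (+1); matched 6.
No augmenting path remains; maximum matching = 6.
König certificate: {P2, P4, P5, P6, Q4, Q7} is a vertex cover of size 6 (every listed pair touches it), so no matching can be larger.

6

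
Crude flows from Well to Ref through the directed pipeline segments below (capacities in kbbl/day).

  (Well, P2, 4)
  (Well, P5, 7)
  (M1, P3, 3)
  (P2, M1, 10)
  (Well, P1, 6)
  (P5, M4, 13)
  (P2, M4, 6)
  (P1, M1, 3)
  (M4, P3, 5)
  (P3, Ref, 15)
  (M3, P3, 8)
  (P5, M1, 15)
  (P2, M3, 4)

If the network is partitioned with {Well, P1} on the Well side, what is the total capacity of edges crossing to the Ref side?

14

Edges leaving {Well, P1}: Well→P2 (4), Well→P5 (7), P1→M1 (3).
Cut capacity = 4 + 7 + 3 = 14.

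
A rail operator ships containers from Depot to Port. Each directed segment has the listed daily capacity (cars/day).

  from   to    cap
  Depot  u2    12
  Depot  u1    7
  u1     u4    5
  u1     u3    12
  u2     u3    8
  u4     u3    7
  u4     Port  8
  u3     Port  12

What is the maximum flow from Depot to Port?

Augment Depot→u1→u3→Port: bottleneck 7, flow now 7.
Augment Depot→u2→u3→Port: bottleneck 5, flow now 12.
Augment Depot→u2→u3→u1→u4→Port: bottleneck 3, flow now 15. (uses reverse residual edge)
No augmenting path remains; maximum flow = 15.
In the residual graph, reachable from Depot: {Depot, u2}.
Min-cut edges: Depot→u1 (7), u2→u3 (8); capacity 7 + 8 = 15.
This cut is saturated, so no flow can exceed 15.

15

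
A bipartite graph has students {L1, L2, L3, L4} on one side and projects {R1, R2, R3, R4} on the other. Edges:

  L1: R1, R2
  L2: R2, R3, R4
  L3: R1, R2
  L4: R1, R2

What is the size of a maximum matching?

3

Unit-capacity flow: source→left, listed edges, right→sink; max matching = max flow.
Augmenting path L1→R1 (+1); matched 1.
Augmenting path L2→R2 (+1); matched 2.
Augmenting path L3→R2→L2→R3 (+1); matched 3.
No augmenting path remains; maximum matching = 3.
König certificate: {L2, R1, R2} is a vertex cover of size 3 (every listed pair touches it), so no matching can be larger.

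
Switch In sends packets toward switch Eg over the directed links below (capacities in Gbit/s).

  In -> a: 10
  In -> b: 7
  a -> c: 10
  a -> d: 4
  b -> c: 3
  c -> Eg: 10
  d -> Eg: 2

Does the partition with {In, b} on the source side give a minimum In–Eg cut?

No — its capacity is 13, but the minimum cut has capacity 12.

Given cut capacity: 10 + 3 = 13.
Augment In→a→c→Eg: bottleneck 10, flow now 10.
Augment In→b→c→a→d→Eg: bottleneck 2, flow now 12. (uses reverse residual edge)
No augmenting path remains; maximum flow = 12.
In the residual graph, reachable from In: {In, a, b, c, d}.
Min-cut edges: c→Eg (10), d→Eg (2); capacity 10 + 2 = 12.
Cut capacity 13 exceeds the max flow 12, so it is not minimum.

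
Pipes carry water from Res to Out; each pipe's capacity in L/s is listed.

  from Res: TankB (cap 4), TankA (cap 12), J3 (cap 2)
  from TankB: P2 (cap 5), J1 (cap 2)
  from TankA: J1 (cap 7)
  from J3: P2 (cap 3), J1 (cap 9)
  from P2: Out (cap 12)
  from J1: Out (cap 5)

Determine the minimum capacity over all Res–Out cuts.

11

Augment Res→TankB→P2→Out: bottleneck 4, flow now 4.
Augment Res→TankA→J1→Out: bottleneck 5, flow now 9.
Augment Res→J3→P2→Out: bottleneck 2, flow now 11.
No augmenting path remains; maximum flow = 11.
By max-flow min-cut, the minimum cut capacity equals the max flow.
In the residual graph, reachable from Res: {Res, TankA, J1}.
Min-cut edges: Res→TankB (4), Res→J3 (2), J1→Out (5); capacity 4 + 2 + 5 = 11.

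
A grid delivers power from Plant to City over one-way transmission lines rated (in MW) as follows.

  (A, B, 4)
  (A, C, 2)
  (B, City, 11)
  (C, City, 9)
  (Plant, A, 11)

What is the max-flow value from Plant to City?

Augment Plant→A→B→City: bottleneck 4, flow now 4.
Augment Plant→A→C→City: bottleneck 2, flow now 6.
No augmenting path remains; maximum flow = 6.
In the residual graph, reachable from Plant: {Plant, A}.
Min-cut edges: A→B (4), A→C (2); capacity 4 + 2 = 6.
This cut is saturated, so no flow can exceed 6.

6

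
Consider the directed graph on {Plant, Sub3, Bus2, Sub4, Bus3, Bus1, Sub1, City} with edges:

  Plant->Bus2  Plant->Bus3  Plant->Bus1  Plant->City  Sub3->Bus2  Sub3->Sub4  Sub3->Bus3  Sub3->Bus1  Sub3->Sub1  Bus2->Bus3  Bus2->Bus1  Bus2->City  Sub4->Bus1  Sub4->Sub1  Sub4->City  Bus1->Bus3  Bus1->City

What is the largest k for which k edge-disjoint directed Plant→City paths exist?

3

Assign every edge capacity 1; by Menger, the answer equals the max flow.
Path Plant→City (+1); total 1.
Path Plant→Bus2→City (+1); total 2.
Path Plant→Bus1→City (+1); total 3.
No residual Plant→City path; max flow = 3.
Certifying cut of size 3: {Plant→Bus1, Plant→Bus2, Plant→City}.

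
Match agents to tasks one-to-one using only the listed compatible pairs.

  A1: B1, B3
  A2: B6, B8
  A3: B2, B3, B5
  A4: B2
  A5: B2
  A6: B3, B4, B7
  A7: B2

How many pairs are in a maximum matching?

Unit-capacity flow: source→left, listed edges, right→sink; max matching = max flow.
Augmenting path A1→B1 (+1); matched 1.
Augmenting path A2→B6 (+1); matched 2.
Augmenting path A3→B2 (+1); matched 3.
Augmenting path A6→B3 (+1); matched 4.
Augmenting path A4→B2→A3→B5 (+1); matched 5.
No augmenting path remains; maximum matching = 5.
König certificate: {A1, A2, A3, A6, B2} is a vertex cover of size 5 (every listed pair touches it), so no matching can be larger.

5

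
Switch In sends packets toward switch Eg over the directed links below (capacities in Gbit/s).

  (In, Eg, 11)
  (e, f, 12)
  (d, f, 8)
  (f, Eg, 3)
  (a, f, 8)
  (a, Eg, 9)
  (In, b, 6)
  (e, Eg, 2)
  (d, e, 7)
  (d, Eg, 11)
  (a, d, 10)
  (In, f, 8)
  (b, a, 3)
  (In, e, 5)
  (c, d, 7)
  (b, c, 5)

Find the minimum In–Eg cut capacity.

Augment In→Eg: bottleneck 11, flow now 11.
Augment In→e→Eg: bottleneck 2, flow now 13.
Augment In→f→Eg: bottleneck 3, flow now 16.
Augment In→b→a→Eg: bottleneck 3, flow now 19.
Augment In→b→c→d→Eg: bottleneck 3, flow now 22.
No augmenting path remains; maximum flow = 22.
By max-flow min-cut, the minimum cut capacity equals the max flow.
In the residual graph, reachable from In: {In, e, f}.
Min-cut edges: In→b (6), In→Eg (11), e→Eg (2), f→Eg (3); capacity 6 + 11 + 2 + 3 = 22.

22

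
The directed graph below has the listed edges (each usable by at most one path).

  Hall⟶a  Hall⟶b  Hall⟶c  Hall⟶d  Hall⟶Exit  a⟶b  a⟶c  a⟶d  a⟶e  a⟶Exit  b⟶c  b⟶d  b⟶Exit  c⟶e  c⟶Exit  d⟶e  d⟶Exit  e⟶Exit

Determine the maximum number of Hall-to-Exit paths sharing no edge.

Assign every edge capacity 1; by Menger, the answer equals the max flow.
Path Hall→Exit (+1); total 1.
Path Hall→a→Exit (+1); total 2.
Path Hall→b→Exit (+1); total 3.
Path Hall→c→Exit (+1); total 4.
Path Hall→d→Exit (+1); total 5.
No residual Hall→Exit path; max flow = 5.
Certifying cut of size 5: {Hall→Exit, Hall→a, Hall→b, Hall→c, Hall→d}.

5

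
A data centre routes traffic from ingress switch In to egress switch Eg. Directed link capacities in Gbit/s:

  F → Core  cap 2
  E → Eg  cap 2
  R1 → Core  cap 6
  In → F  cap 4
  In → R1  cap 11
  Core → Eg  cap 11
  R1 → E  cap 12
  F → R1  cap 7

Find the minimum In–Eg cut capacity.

Augment In→F→Core→Eg: bottleneck 2, flow now 2.
Augment In→R1→E→Eg: bottleneck 2, flow now 4.
Augment In→R1→Core→Eg: bottleneck 6, flow now 10.
No augmenting path remains; maximum flow = 10.
By max-flow min-cut, the minimum cut capacity equals the max flow.
In the residual graph, reachable from In: {In, F, R1, E}.
Min-cut edges: F→Core (2), R1→Core (6), E→Eg (2); capacity 2 + 6 + 2 = 10.

10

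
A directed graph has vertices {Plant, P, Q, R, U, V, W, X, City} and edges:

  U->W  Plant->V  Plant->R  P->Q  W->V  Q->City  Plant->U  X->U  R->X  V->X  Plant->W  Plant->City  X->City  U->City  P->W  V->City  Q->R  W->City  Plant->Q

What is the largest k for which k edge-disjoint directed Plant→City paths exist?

6

Assign every edge capacity 1; by Menger, the answer equals the max flow.
Path Plant→City (+1); total 1.
Path Plant→Q→City (+1); total 2.
Path Plant→U→City (+1); total 3.
Path Plant→V→City (+1); total 4.
Path Plant→W→City (+1); total 5.
Path Plant→R→X→City (+1); total 6.
No residual Plant→City path; max flow = 6.
Certifying cut of size 6: {Plant→City, Plant→Q, Plant→R, Plant→U, Plant→V, Plant→W}.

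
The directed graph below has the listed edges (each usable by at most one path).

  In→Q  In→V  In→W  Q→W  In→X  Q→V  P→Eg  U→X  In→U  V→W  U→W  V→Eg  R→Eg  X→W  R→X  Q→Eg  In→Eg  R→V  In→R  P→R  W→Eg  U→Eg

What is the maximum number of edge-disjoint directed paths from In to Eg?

Assign every edge capacity 1; by Menger, the answer equals the max flow.
Path In→Eg (+1); total 1.
Path In→Q→Eg (+1); total 2.
Path In→R→Eg (+1); total 3.
Path In→U→Eg (+1); total 4.
Path In→V→Eg (+1); total 5.
Path In→W→Eg (+1); total 6.
No residual In→Eg path; max flow = 6.
Certifying cut of size 6: {In→Eg, In→Q, In→R, In→U, In→V, W→Eg}.

6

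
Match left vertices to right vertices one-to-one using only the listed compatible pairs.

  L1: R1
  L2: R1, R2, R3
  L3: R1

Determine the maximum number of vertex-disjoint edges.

Unit-capacity flow: source→left, listed edges, right→sink; max matching = max flow.
Augmenting path L1→R1 (+1); matched 1.
Augmenting path L2→R2 (+1); matched 2.
No augmenting path remains; maximum matching = 2.
König certificate: {L2, R1} is a vertex cover of size 2 (every listed pair touches it), so no matching can be larger.

2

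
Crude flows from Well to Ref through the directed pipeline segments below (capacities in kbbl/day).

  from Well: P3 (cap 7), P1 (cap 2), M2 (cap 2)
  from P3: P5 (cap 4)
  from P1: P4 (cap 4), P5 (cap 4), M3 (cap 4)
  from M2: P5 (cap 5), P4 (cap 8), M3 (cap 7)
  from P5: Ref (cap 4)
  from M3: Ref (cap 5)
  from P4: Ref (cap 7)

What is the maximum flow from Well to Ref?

8

Augment Well→P3→P5→Ref: bottleneck 4, flow now 4.
Augment Well→P1→M3→Ref: bottleneck 2, flow now 6.
Augment Well→M2→M3→Ref: bottleneck 2, flow now 8.
No augmenting path remains; maximum flow = 8.
In the residual graph, reachable from Well: {Well, P3}.
Min-cut edges: Well→P1 (2), Well→M2 (2), P3→P5 (4); capacity 2 + 2 + 4 = 8.
This cut is saturated, so no flow can exceed 8.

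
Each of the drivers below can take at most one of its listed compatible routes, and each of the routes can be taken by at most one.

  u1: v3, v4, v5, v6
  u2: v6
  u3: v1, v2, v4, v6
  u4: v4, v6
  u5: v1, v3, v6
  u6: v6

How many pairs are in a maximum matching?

5

Unit-capacity flow: source→left, listed edges, right→sink; max matching = max flow.
Augmenting path u1→v3 (+1); matched 1.
Augmenting path u2→v6 (+1); matched 2.
Augmenting path u3→v1 (+1); matched 3.
Augmenting path u4→v4 (+1); matched 4.
Augmenting path u5→v1→u3→v2 (+1); matched 5.
No augmenting path remains; maximum matching = 5.
König certificate: {u1, u3, u4, u5, v6} is a vertex cover of size 5 (every listed pair touches it), so no matching can be larger.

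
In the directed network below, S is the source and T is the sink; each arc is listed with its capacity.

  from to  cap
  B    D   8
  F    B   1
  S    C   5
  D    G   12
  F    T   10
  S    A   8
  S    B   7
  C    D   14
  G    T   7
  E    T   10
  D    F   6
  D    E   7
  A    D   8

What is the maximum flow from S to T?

Augment S→A→D→E→T: bottleneck 7, flow now 7.
Augment S→A→D→F→T: bottleneck 1, flow now 8.
Augment S→B→D→F→T: bottleneck 5, flow now 13.
Augment S→B→D→G→T: bottleneck 2, flow now 15.
Augment S→C→D→G→T: bottleneck 5, flow now 20.
No augmenting path remains; maximum flow = 20.
In the residual graph, reachable from S: {S}.
Min-cut edges: S→A (8), S→B (7), S→C (5); capacity 8 + 7 + 5 = 20.
This cut is saturated, so no flow can exceed 20.

20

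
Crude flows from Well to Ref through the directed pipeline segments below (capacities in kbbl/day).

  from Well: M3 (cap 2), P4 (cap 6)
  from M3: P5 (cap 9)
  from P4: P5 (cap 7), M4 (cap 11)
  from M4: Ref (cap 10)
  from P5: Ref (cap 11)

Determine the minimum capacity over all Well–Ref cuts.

8

Augment Well→M3→P5→Ref: bottleneck 2, flow now 2.
Augment Well→P4→M4→Ref: bottleneck 6, flow now 8.
No augmenting path remains; maximum flow = 8.
By max-flow min-cut, the minimum cut capacity equals the max flow.
In the residual graph, reachable from Well: {Well}.
Min-cut edges: Well→M3 (2), Well→P4 (6); capacity 2 + 6 = 8.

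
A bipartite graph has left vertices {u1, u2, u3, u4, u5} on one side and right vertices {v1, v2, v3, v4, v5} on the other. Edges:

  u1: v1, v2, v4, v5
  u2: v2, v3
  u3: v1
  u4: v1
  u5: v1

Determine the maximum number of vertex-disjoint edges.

Unit-capacity flow: source→left, listed edges, right→sink; max matching = max flow.
Augmenting path u1→v1 (+1); matched 1.
Augmenting path u2→v2 (+1); matched 2.
Augmenting path u3→v1→u1→v4 (+1); matched 3.
No augmenting path remains; maximum matching = 3.
König certificate: {u1, u2, v1} is a vertex cover of size 3 (every listed pair touches it), so no matching can be larger.

3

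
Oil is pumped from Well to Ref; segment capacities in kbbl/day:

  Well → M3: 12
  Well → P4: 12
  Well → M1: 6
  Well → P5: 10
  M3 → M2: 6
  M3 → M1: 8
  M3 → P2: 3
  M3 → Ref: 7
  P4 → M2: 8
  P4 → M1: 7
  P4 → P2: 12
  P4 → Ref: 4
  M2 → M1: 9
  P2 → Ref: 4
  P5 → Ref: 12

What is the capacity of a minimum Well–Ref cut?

25

Augment Well→M3→Ref: bottleneck 7, flow now 7.
Augment Well→P4→Ref: bottleneck 4, flow now 11.
Augment Well→P5→Ref: bottleneck 10, flow now 21.
Augment Well→M3→P2→Ref: bottleneck 3, flow now 24.
Augment Well→P4→P2→Ref: bottleneck 1, flow now 25.
No augmenting path remains; maximum flow = 25.
By max-flow min-cut, the minimum cut capacity equals the max flow.
In the residual graph, reachable from Well: {Well, M3, P4, M2, M1, P2}.
Min-cut edges: Well→P5 (10), M3→Ref (7), P4→Ref (4), P2→Ref (4); capacity 10 + 7 + 4 + 4 = 25.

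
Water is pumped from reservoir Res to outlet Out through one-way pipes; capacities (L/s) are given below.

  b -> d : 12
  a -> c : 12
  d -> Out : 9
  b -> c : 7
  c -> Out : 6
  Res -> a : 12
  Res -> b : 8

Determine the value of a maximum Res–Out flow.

14

Augment Res→a→c→Out: bottleneck 6, flow now 6.
Augment Res→b→d→Out: bottleneck 8, flow now 14.
No augmenting path remains; maximum flow = 14.
In the residual graph, reachable from Res: {Res, a, c}.
Min-cut edges: Res→b (8), c→Out (6); capacity 8 + 6 = 14.
This cut is saturated, so no flow can exceed 14.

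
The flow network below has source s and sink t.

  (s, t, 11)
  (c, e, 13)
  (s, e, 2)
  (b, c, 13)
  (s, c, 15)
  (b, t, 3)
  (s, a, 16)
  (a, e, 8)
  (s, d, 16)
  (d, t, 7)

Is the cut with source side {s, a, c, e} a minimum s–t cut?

No — its capacity is 27, but the minimum cut has capacity 18.

Given cut capacity: 16 + 11 = 27.
Augment s→t: bottleneck 11, flow now 11.
Augment s→d→t: bottleneck 7, flow now 18.
No augmenting path remains; maximum flow = 18.
In the residual graph, reachable from s: {s, a, c, d, e}.
Min-cut edges: s→t (11), d→t (7); capacity 11 + 7 = 18.
Cut capacity 27 exceeds the max flow 18, so it is not minimum.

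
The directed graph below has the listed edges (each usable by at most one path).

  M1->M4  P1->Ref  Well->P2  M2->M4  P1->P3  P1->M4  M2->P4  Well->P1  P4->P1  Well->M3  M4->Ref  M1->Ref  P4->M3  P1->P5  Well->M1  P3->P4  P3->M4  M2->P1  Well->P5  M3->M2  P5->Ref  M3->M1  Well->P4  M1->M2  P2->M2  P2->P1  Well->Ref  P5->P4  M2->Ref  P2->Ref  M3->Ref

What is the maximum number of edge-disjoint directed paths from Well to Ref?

Assign every edge capacity 1; by Menger, the answer equals the max flow.
Path Well→Ref (+1); total 1.
Path Well→M3→Ref (+1); total 2.
Path Well→P5→Ref (+1); total 3.
Path Well→P2→Ref (+1); total 4.
Path Well→P1→Ref (+1); total 5.
Path Well→M1→Ref (+1); total 6.
Path Well→P4→M3→M2→Ref (+1); total 7.
No residual Well→Ref path; max flow = 7.
Certifying cut of size 7: {Well→M1, Well→M3, Well→P1, Well→P2, Well→P4, Well→P5, Well→Ref}.

7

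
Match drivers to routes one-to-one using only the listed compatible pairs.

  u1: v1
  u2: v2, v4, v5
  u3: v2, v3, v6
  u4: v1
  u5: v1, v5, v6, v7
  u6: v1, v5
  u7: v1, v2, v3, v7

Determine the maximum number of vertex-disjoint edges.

6

Unit-capacity flow: source→left, listed edges, right→sink; max matching = max flow.
Augmenting path u1→v1 (+1); matched 1.
Augmenting path u2→v2 (+1); matched 2.
Augmenting path u3→v3 (+1); matched 3.
Augmenting path u5→v5 (+1); matched 4.
Augmenting path u7→v7 (+1); matched 5.
Augmenting path u6→v5→u5→v6 (+1); matched 6.
No augmenting path remains; maximum matching = 6.
König certificate: {u2, u3, u5, u6, u7, v1} is a vertex cover of size 6 (every listed pair touches it), so no matching can be larger.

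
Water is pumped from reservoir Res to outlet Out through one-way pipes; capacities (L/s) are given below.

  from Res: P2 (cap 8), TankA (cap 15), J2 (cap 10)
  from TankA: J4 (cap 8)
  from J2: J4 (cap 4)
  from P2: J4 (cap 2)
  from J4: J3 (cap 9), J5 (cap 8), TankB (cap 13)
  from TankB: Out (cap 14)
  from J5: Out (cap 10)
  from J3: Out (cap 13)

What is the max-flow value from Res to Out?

14

Augment Res→TankA→J4→TankB→Out: bottleneck 8, flow now 8.
Augment Res→J2→J4→TankB→Out: bottleneck 4, flow now 12.
Augment Res→P2→J4→TankB→Out: bottleneck 1, flow now 13.
Augment Res→P2→J4→J5→Out: bottleneck 1, flow now 14.
No augmenting path remains; maximum flow = 14.
In the residual graph, reachable from Res: {Res, TankA, J2, P2}.
Min-cut edges: TankA→J4 (8), J2→J4 (4), P2→J4 (2); capacity 8 + 4 + 2 = 14.
This cut is saturated, so no flow can exceed 14.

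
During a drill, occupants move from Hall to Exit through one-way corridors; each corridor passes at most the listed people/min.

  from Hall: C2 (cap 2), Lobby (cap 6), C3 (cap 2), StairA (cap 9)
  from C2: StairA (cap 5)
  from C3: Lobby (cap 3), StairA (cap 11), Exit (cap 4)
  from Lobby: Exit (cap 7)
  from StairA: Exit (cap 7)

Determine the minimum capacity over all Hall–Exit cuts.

15

Augment Hall→C3→Exit: bottleneck 2, flow now 2.
Augment Hall→Lobby→Exit: bottleneck 6, flow now 8.
Augment Hall→StairA→Exit: bottleneck 7, flow now 15.
No augmenting path remains; maximum flow = 15.
By max-flow min-cut, the minimum cut capacity equals the max flow.
In the residual graph, reachable from Hall: {Hall, C2, StairA}.
Min-cut edges: Hall→C3 (2), Hall→Lobby (6), StairA→Exit (7); capacity 2 + 6 + 7 = 15.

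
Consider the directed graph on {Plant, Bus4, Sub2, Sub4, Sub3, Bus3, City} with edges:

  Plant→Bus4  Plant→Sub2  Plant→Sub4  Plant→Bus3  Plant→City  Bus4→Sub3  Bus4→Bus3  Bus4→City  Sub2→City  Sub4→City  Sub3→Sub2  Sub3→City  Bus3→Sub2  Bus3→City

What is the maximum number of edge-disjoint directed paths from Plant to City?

5

Assign every edge capacity 1; by Menger, the answer equals the max flow.
Path Plant→City (+1); total 1.
Path Plant→Bus4→City (+1); total 2.
Path Plant→Sub2→City (+1); total 3.
Path Plant→Sub4→City (+1); total 4.
Path Plant→Bus3→City (+1); total 5.
No residual Plant→City path; max flow = 5.
Certifying cut of size 5: {Plant→Bus3, Plant→Bus4, Plant→City, Plant→Sub2, Plant→Sub4}.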